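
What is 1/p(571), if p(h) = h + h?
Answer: 1/1142 ≈ 0.00087566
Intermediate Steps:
p(h) = 2*h
1/p(571) = 1/(2*571) = 1/1142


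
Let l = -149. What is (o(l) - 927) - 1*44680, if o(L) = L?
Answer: -45756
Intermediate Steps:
(o(l) - 927) - 1*44680 = (-149 - 927) - 1*44680 = -1076 - 44680 = -45756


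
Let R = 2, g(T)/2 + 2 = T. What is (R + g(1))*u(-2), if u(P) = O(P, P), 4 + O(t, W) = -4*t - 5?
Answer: 0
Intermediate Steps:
g(T) = -4 + 2*T
O(t, W) = -9 - 4*t (O(t, W) = -4 + (-4*t - 5) = -4 + (-5 - 4*t) = -9 - 4*t)
u(P) = -9 - 4*P
(R + g(1))*u(-2) = (2 + (-4 + 2*1))*(-9 - 4*(-2)) = (2 + (-4 + 2))*(-9 + 8) = (2 - 2)*(-1) = 0*(-1) = 0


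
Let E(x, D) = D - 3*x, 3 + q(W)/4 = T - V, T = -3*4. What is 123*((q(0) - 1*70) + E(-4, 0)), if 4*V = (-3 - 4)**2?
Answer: -20541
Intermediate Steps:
T = -12
V = 49/4 (V = (-3 - 4)**2/4 = (1/4)*(-7)**2 = (1/4)*49 = 49/4 ≈ 12.250)
q(W) = -109 (q(W) = -12 + 4*(-12 - 1*49/4) = -12 + 4*(-12 - 49/4) = -12 + 4*(-97/4) = -12 - 97 = -109)
123*((q(0) - 1*70) + E(-4, 0)) = 123*((-109 - 1*70) + (0 - 3*(-4))) = 123*((-109 - 70) + (0 + 12)) = 123*(-179 + 12) = 123*(-167) = -20541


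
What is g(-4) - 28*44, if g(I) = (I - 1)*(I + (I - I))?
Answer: -1212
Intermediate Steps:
g(I) = I*(-1 + I) (g(I) = (-1 + I)*(I + 0) = (-1 + I)*I = I*(-1 + I))
g(-4) - 28*44 = -4*(-1 - 4) - 28*44 = -4*(-5) - 1232 = 20 - 1232 = -1212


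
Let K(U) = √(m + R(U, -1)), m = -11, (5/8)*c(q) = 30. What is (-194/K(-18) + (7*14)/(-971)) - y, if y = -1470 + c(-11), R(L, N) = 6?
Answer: 1380664/971 + 194*I*√5/5 ≈ 1421.9 + 86.759*I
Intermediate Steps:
c(q) = 48 (c(q) = (8/5)*30 = 48)
y = -1422 (y = -1470 + 48 = -1422)
K(U) = I*√5 (K(U) = √(-11 + 6) = √(-5) = I*√5)
(-194/K(-18) + (7*14)/(-971)) - y = (-194*(-I*√5/5) + (7*14)/(-971)) - 1*(-1422) = (-(-194)*I*√5/5 + 98*(-1/971)) + 1422 = (194*I*√5/5 - 98/971) + 1422 = (-98/971 + 194*I*√5/5) + 1422 = 1380664/971 + 194*I*√5/5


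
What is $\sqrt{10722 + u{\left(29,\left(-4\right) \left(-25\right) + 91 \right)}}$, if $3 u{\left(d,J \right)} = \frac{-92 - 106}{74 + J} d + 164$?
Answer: $\frac{2 \sqrt{1701639465}}{795} \approx 103.78$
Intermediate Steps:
$u{\left(d,J \right)} = \frac{164}{3} - \frac{66 d}{74 + J}$ ($u{\left(d,J \right)} = \frac{\frac{-92 - 106}{74 + J} d + 164}{3} = \frac{- \frac{198}{74 + J} d + 164}{3} = \frac{- \frac{198 d}{74 + J} + 164}{3} = \frac{164 - \frac{198 d}{74 + J}}{3} = \frac{164}{3} - \frac{66 d}{74 + J}$)
$\sqrt{10722 + u{\left(29,\left(-4\right) \left(-25\right) + 91 \right)}} = \sqrt{10722 + \frac{2 \left(6068 - 2871 + 82 \left(\left(-4\right) \left(-25\right) + 91\right)\right)}{3 \left(74 + \left(\left(-4\right) \left(-25\right) + 91\right)\right)}} = \sqrt{10722 + \frac{2 \left(6068 - 2871 + 82 \left(100 + 91\right)\right)}{3 \left(74 + \left(100 + 91\right)\right)}} = \sqrt{10722 + \frac{2 \left(6068 - 2871 + 82 \cdot 191\right)}{3 \left(74 + 191\right)}} = \sqrt{10722 + \frac{2 \left(6068 - 2871 + 15662\right)}{3 \cdot 265}} = \sqrt{10722 + \frac{2}{3} \cdot \frac{1}{265} \cdot 18859} = \sqrt{10722 + \frac{37718}{795}} = \sqrt{\frac{8561708}{795}} = \frac{2 \sqrt{1701639465}}{795}$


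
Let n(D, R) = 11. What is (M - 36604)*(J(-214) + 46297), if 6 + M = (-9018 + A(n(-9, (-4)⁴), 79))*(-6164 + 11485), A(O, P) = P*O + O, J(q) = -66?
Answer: -2003601055748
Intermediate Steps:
A(O, P) = O + O*P (A(O, P) = O*P + O = O + O*P)
M = -43302304 (M = -6 + (-9018 + 11*(1 + 79))*(-6164 + 11485) = -6 + (-9018 + 11*80)*5321 = -6 + (-9018 + 880)*5321 = -6 - 8138*5321 = -6 - 43302298 = -43302304)
(M - 36604)*(J(-214) + 46297) = (-43302304 - 36604)*(-66 + 46297) = -43338908*46231 = -2003601055748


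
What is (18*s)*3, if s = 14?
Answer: 756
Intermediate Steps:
(18*s)*3 = (18*14)*3 = 252*3 = 756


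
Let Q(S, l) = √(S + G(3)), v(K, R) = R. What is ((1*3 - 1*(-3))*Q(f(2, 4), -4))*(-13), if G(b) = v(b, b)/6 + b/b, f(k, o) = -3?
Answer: -39*I*√6 ≈ -95.53*I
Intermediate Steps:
G(b) = 1 + b/6 (G(b) = b/6 + b/b = b*(⅙) + 1 = b/6 + 1 = 1 + b/6)
Q(S, l) = √(3/2 + S) (Q(S, l) = √(S + (1 + (⅙)*3)) = √(S + (1 + ½)) = √(S + 3/2) = √(3/2 + S))
((1*3 - 1*(-3))*Q(f(2, 4), -4))*(-13) = ((1*3 - 1*(-3))*(√(6 + 4*(-3))/2))*(-13) = ((3 + 3)*(√(6 - 12)/2))*(-13) = (6*(√(-6)/2))*(-13) = (6*((I*√6)/2))*(-13) = (6*(I*√6/2))*(-13) = (3*I*√6)*(-13) = -39*I*√6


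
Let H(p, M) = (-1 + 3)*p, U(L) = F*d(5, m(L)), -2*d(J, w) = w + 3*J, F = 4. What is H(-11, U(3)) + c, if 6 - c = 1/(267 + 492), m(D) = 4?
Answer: -12145/759 ≈ -16.001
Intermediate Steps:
d(J, w) = -3*J/2 - w/2 (d(J, w) = -(w + 3*J)/2 = -3*J/2 - w/2)
c = 4553/759 (c = 6 - 1/(267 + 492) = 6 - 1/759 = 4553/759 ≈ 5.9987)
U(L) = -38 (U(L) = 4*(-3/2*5 - ½*4) = 4*(-15/2 - 2) = 4*(-19/2) = -38)
H(p, M) = 2*p
H(-11, U(3)) + c = 2*(-11) + 4553/759 = -22 + 4553/759 = -12145/759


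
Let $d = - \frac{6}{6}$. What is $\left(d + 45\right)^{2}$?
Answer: $1936$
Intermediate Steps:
$d = -1$ ($d = \left(-6\right) \frac{1}{6} = -1$)
$\left(d + 45\right)^{2} = \left(-1 + 45\right)^{2} = 44^{2} = 1936$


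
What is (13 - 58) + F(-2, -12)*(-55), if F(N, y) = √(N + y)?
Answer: -45 - 55*I*√14 ≈ -45.0 - 205.79*I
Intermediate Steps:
(13 - 58) + F(-2, -12)*(-55) = (13 - 58) + √(-2 - 12)*(-55) = -45 + √(-14)*(-55) = -45 + (I*√14)*(-55) = -45 - 55*I*√14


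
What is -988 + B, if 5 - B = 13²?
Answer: -1152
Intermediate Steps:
B = -164 (B = 5 - 1*13² = 5 - 1*169 = 5 - 169 = -164)
-988 + B = -988 - 164 = -1152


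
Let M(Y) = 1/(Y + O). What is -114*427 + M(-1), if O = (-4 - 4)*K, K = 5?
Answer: -1995799/41 ≈ -48678.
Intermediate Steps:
O = -40 (O = (-4 - 4)*5 = -8*5 = -40)
M(Y) = 1/(-40 + Y) (M(Y) = 1/(Y - 40) = 1/(-40 + Y))
-114*427 + M(-1) = -114*427 + 1/(-40 - 1) = -48678 + 1/(-41) = -48678 - 1/41 = -1995799/41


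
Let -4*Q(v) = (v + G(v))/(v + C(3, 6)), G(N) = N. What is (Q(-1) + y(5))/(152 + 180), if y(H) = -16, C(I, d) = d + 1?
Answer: -191/3984 ≈ -0.047942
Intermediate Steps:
C(I, d) = 1 + d
Q(v) = -v/(2*(7 + v)) (Q(v) = -(v + v)/(4*(v + (1 + 6))) = -2*v/(4*(v + 7)) = -2*v/(4*(7 + v)) = -v/(2*(7 + v)))
(Q(-1) + y(5))/(152 + 180) = (-1*(-1)/(14 + 2*(-1)) - 16)/(152 + 180) = (-1*(-1)/(14 - 2) - 16)/332 = (-1*(-1)/12 - 16)*(1/332) = (-1*(-1)*1/12 - 16)*(1/332) = (1/12 - 16)*(1/332) = -191/12*1/332 = -191/3984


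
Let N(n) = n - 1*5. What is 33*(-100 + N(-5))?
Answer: -3630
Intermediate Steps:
N(n) = -5 + n (N(n) = n - 5 = -5 + n)
33*(-100 + N(-5)) = 33*(-100 + (-5 - 5)) = 33*(-100 - 10) = 33*(-110) = -3630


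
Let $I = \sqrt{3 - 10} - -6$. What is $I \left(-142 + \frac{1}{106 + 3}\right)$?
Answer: $- \frac{92862}{109} - \frac{15477 i \sqrt{7}}{109} \approx -851.95 - 375.67 i$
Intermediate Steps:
$I = 6 + i \sqrt{7}$ ($I = \sqrt{3 - 10} + 6 = \sqrt{-7} + 6 = i \sqrt{7} + 6 = 6 + i \sqrt{7} \approx 6.0 + 2.6458 i$)
$I \left(-142 + \frac{1}{106 + 3}\right) = \left(6 + i \sqrt{7}\right) \left(-142 + \frac{1}{106 + 3}\right) = \left(6 + i \sqrt{7}\right) \left(-142 + \frac{1}{109}\right) = \left(6 + i \sqrt{7}\right) \left(- \frac{15477}{109}\right) = - \frac{92862}{109} - \frac{15477 i \sqrt{7}}{109}$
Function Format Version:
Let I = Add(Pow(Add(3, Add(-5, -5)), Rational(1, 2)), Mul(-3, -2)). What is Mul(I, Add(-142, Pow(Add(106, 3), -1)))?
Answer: Add(Rational(-92862, 109), Mul(Rational(-15477, 109), I, Pow(7, Rational(1, 2)))) ≈ Add(-851.95, Mul(-375.67, I))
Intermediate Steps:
I = Add(6, Mul(I, Pow(7, Rational(1, 2)))) (I = Add(Pow(Add(3, -10), Rational(1, 2)), 6) = Add(Pow(-7, Rational(1, 2)), 6) = Add(Mul(I, Pow(7, Rational(1, 2))), 6) = Add(6, Mul(I, Pow(7, Rational(1, 2)))) ≈ Add(6.0000, Mul(2.6458, I)))
Mul(I, Add(-142, Pow(Add(106, 3), -1))) = Mul(Add(6, Mul(I, Pow(7, Rational(1, 2)))), Add(-142, Pow(Add(106, 3), -1))) = Mul(Add(6, Mul(I, Pow(7, Rational(1, 2)))), Add(-142, Pow(109, -1))) = Mul(Add(6, Mul(I, Pow(7, Rational(1, 2)))), Add(-142, Rational(1, 109))) = Mul(Add(6, Mul(I, Pow(7, Rational(1, 2)))), Rational(-15477, 109)) = Add(Rational(-92862, 109), Mul(Rational(-15477, 109), I, Pow(7, Rational(1, 2))))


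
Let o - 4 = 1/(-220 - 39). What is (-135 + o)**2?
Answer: 1151244900/67081 ≈ 17162.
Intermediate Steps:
o = 1035/259 (o = 4 + 1/(-220 - 39) = 4 + 1/(-259) = 4 - 1/259 = 1035/259 ≈ 3.9961)
(-135 + o)**2 = (-135 + 1035/259)**2 = (-33930/259)**2 = 1151244900/67081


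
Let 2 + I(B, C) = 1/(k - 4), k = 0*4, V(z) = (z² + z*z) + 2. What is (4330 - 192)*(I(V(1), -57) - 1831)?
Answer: -15171977/2 ≈ -7.5860e+6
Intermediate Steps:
V(z) = 2 + 2*z² (V(z) = (z² + z²) + 2 = 2*z² + 2 = 2 + 2*z²)
k = 0
I(B, C) = -9/4 (I(B, C) = -2 + 1/(0 - 4) = -2 + 1/(-4) = -2 - ¼ = -9/4)
(4330 - 192)*(I(V(1), -57) - 1831) = (4330 - 192)*(-9/4 - 1831) = 4138*(-7333/4) = -15171977/2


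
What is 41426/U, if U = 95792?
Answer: 20713/47896 ≈ 0.43246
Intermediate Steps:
41426/U = 41426/95792 = 41426*(1/95792) = 20713/47896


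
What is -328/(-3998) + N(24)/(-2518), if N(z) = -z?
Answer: 230464/2516741 ≈ 0.091572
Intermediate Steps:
-328/(-3998) + N(24)/(-2518) = -328/(-3998) - 1*24/(-2518) = -328*(-1/3998) - 24*(-1/2518) = 164/1999 + 12/1259 = 230464/2516741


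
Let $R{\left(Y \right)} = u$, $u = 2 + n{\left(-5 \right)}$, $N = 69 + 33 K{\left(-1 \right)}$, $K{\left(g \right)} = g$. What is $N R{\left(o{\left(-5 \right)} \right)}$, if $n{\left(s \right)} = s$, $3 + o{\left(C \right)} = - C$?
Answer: $-108$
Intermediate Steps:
$o{\left(C \right)} = -3 - C$
$N = 36$ ($N = 69 + 33 \left(-1\right) = 69 - 33 = 36$)
$u = -3$ ($u = 2 - 5 = -3$)
$R{\left(Y \right)} = -3$
$N R{\left(o{\left(-5 \right)} \right)} = 36 \left(-3\right) = -108$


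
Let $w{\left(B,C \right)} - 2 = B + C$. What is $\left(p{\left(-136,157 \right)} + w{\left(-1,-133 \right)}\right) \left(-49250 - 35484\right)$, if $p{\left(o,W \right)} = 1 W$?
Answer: $-2118350$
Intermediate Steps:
$w{\left(B,C \right)} = 2 + B + C$ ($w{\left(B,C \right)} = 2 + \left(B + C\right) = 2 + B + C$)
$p{\left(o,W \right)} = W$
$\left(p{\left(-136,157 \right)} + w{\left(-1,-133 \right)}\right) \left(-49250 - 35484\right) = \left(157 - 132\right) \left(-49250 - 35484\right) = \left(157 - 132\right) \left(-84734\right) = 25 \left(-84734\right) = -2118350$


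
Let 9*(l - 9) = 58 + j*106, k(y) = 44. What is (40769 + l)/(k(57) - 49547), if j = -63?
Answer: -360382/445527 ≈ -0.80889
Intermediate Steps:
l = -6539/9 (l = 9 + (58 - 63*106)/9 = 9 + (58 - 6678)/9 = 9 + (1/9)*(-6620) = 9 - 6620/9 = -6539/9 ≈ -726.56)
(40769 + l)/(k(57) - 49547) = (40769 - 6539/9)/(44 - 49547) = (360382/9)/(-49503) = (360382/9)*(-1/49503) = -360382/445527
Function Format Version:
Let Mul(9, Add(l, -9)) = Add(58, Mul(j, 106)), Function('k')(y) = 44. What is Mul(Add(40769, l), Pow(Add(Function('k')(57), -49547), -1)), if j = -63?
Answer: Rational(-360382, 445527) ≈ -0.80889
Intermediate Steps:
l = Rational(-6539, 9) (l = Add(9, Mul(Rational(1, 9), Add(58, Mul(-63, 106)))) = Add(9, Mul(Rational(1, 9), Add(58, -6678))) = Add(9, Mul(Rational(1, 9), -6620)) = Add(9, Rational(-6620, 9)) = Rational(-6539, 9) ≈ -726.56)
Mul(Add(40769, l), Pow(Add(Function('k')(57), -49547), -1)) = Mul(Add(40769, Rational(-6539, 9)), Pow(Add(44, -49547), -1)) = Mul(Rational(360382, 9), Pow(-49503, -1)) = Mul(Rational(360382, 9), Rational(-1, 49503)) = Rational(-360382, 445527)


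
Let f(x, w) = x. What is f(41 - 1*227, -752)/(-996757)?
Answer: 186/996757 ≈ 0.00018661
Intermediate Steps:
f(41 - 1*227, -752)/(-996757) = (41 - 1*227)/(-996757) = (41 - 227)*(-1/996757) = -186*(-1/996757) = 186/996757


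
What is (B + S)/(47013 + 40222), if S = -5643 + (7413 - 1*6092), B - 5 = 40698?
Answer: 36381/87235 ≈ 0.41705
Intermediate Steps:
B = 40703 (B = 5 + 40698 = 40703)
S = -4322 (S = -5643 + (7413 - 6092) = -5643 + 1321 = -4322)
(B + S)/(47013 + 40222) = (40703 - 4322)/(47013 + 40222) = 36381/87235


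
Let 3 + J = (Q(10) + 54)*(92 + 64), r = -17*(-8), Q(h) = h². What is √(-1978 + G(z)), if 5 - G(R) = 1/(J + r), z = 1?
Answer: I*√23497248666/3451 ≈ 44.418*I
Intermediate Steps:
r = 136
J = 24021 (J = -3 + (10² + 54)*(92 + 64) = -3 + (100 + 54)*156 = -3 + 154*156 = -3 + 24024 = 24021)
G(R) = 120784/24157 (G(R) = 5 - 1/(24021 + 136) = 5 - 1/24157 = 120784/24157)
√(-1978 + G(z)) = √(-1978 + 120784/24157) = √(-47661762/24157) = I*√23497248666/3451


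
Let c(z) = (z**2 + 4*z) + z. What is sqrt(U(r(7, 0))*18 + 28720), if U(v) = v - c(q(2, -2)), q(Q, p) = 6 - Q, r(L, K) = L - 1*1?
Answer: 2*sqrt(7045) ≈ 167.87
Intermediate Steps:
r(L, K) = -1 + L (r(L, K) = L - 1 = -1 + L)
c(z) = z**2 + 5*z
U(v) = -36 + v (U(v) = v - (6 - 1*2)*(5 + (6 - 1*2)) = v - (6 - 2)*(5 + (6 - 2)) = v - 4*(5 + 4) = v - 4*9 = v - 1*36 = v - 36 = -36 + v)
sqrt(U(r(7, 0))*18 + 28720) = sqrt((-36 + (-1 + 7))*18 + 28720) = sqrt((-36 + 6)*18 + 28720) = sqrt(-30*18 + 28720) = sqrt(-540 + 28720) = sqrt(28180) = 2*sqrt(7045)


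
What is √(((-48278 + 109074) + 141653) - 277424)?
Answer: 5*I*√2999 ≈ 273.82*I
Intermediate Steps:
√(((-48278 + 109074) + 141653) - 277424) = √((60796 + 141653) - 277424) = √(202449 - 277424) = √(-74975) = 5*I*√2999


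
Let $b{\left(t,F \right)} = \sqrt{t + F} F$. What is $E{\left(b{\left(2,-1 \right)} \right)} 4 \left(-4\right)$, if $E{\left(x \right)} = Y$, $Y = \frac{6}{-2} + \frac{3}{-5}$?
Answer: $\frac{288}{5} \approx 57.6$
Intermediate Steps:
$Y = - \frac{18}{5}$ ($Y = 6 \left(- \frac{1}{2}\right) + 3 \left(- \frac{1}{5}\right) = -3 - \frac{3}{5} = - \frac{18}{5} \approx -3.6$)
$b{\left(t,F \right)} = F \sqrt{F + t}$ ($b{\left(t,F \right)} = \sqrt{F + t} F = F \sqrt{F + t}$)
$E{\left(x \right)} = - \frac{18}{5}$
$E{\left(b{\left(2,-1 \right)} \right)} 4 \left(-4\right) = \left(- \frac{18}{5}\right) 4 \left(-4\right) = \left(- \frac{72}{5}\right) \left(-4\right) = \frac{288}{5}$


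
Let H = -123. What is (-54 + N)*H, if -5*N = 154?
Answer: 52152/5 ≈ 10430.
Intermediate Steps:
N = -154/5 (N = -1/5*154 = -154/5 ≈ -30.800)
(-54 + N)*H = (-54 - 154/5)*(-123) = -424/5*(-123) = 52152/5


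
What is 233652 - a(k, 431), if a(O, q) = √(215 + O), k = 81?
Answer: 233652 - 2*√74 ≈ 2.3363e+5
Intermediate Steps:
233652 - a(k, 431) = 233652 - √(215 + 81) = 233652 - √296 = 233652 - 2*√74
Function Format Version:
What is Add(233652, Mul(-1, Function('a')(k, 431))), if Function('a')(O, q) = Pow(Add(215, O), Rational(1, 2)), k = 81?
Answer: Add(233652, Mul(-2, Pow(74, Rational(1, 2)))) ≈ 2.3363e+5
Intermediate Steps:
Add(233652, Mul(-1, Function('a')(k, 431))) = Add(233652, Mul(-1, Pow(Add(215, 81), Rational(1, 2)))) = Add(233652, Mul(-1, Pow(296, Rational(1, 2)))) = Add(233652, Mul(-1, Mul(2, Pow(74, Rational(1, 2))))) = Add(233652, Mul(-2, Pow(74, Rational(1, 2))))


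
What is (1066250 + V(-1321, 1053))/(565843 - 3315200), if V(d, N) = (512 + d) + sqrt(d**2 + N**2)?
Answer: -81957/211489 - 5*sqrt(114154)/2749357 ≈ -0.38814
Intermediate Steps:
V(d, N) = 512 + d + sqrt(N**2 + d**2) (V(d, N) = (512 + d) + sqrt(N**2 + d**2) = 512 + d + sqrt(N**2 + d**2))
(1066250 + V(-1321, 1053))/(565843 - 3315200) = (1066250 + (512 - 1321 + sqrt(1053**2 + (-1321)**2)))/(565843 - 3315200) = (1066250 + (512 - 1321 + sqrt(1108809 + 1745041)))/(-2749357) = (1066250 + (512 - 1321 + sqrt(2853850)))*(-1/2749357) = (1066250 + (512 - 1321 + 5*sqrt(114154)))*(-1/2749357) = (1066250 + (-809 + 5*sqrt(114154)))*(-1/2749357) = (1065441 + 5*sqrt(114154))*(-1/2749357) = -81957/211489 - 5*sqrt(114154)/2749357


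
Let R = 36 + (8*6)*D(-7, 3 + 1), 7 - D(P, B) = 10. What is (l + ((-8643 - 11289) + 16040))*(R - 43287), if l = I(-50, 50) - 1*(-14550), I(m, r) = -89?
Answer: -458641755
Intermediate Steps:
D(P, B) = -3 (D(P, B) = 7 - 1*10 = 7 - 10 = -3)
R = -108 (R = 36 + (8*6)*(-3) = 36 + 48*(-3) = 36 - 144 = -108)
l = 14461 (l = -89 - 1*(-14550) = -89 + 14550 = 14461)
(l + ((-8643 - 11289) + 16040))*(R - 43287) = (14461 + ((-8643 - 11289) + 16040))*(-108 - 43287) = (14461 + (-19932 + 16040))*(-43395) = (14461 - 3892)*(-43395) = 10569*(-43395) = -458641755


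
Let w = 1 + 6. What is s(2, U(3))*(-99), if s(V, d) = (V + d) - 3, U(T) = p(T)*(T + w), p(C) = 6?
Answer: -5841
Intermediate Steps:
w = 7
U(T) = 42 + 6*T (U(T) = 6*(T + 7) = 6*(7 + T) = 42 + 6*T)
s(V, d) = -3 + V + d
s(2, U(3))*(-99) = (-3 + 2 + (42 + 6*3))*(-99) = (-3 + 2 + (42 + 18))*(-99) = (-3 + 2 + 60)*(-99) = 59*(-99) = -5841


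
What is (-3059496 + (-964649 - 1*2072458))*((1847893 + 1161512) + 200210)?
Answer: -19567748437845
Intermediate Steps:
(-3059496 + (-964649 - 1*2072458))*((1847893 + 1161512) + 200210) = (-3059496 + (-964649 - 2072458))*(3009405 + 200210) = (-3059496 - 3037107)*3209615 = -6096603*3209615 = -19567748437845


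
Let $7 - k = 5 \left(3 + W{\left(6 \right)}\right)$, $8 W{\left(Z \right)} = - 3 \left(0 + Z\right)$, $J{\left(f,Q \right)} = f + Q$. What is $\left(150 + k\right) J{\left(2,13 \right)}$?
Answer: $\frac{9195}{4} \approx 2298.8$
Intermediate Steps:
$J{\left(f,Q \right)} = Q + f$
$W{\left(Z \right)} = - \frac{3 Z}{8}$ ($W{\left(Z \right)} = \frac{\left(-3\right) \left(0 + Z\right)}{8} = \frac{\left(-3\right) Z}{8} = - \frac{3 Z}{8}$)
$k = \frac{13}{4}$ ($k = 7 - 5 \left(3 - \frac{9}{4}\right) = 7 - 5 \cdot \frac{3}{4} = 7 - \frac{15}{4} = \frac{13}{4} \approx 3.25$)
$\left(150 + k\right) J{\left(2,13 \right)} = \left(150 + \frac{13}{4}\right) \left(13 + 2\right) = \frac{613}{4} \cdot 15 = \frac{9195}{4}$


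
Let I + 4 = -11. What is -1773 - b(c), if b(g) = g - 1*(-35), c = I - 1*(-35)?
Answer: -1828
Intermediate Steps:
I = -15 (I = -4 - 11 = -15)
c = 20 (c = -15 - 1*(-35) = -15 + 35 = 20)
b(g) = 35 + g (b(g) = g + 35 = 35 + g)
-1773 - b(c) = -1773 - (35 + 20) = -1773 - 1*55 = -1773 - 55 = -1828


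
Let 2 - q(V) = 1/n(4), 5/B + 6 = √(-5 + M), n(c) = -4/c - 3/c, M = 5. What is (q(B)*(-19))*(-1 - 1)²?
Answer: -1368/7 ≈ -195.43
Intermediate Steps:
n(c) = -7/c
B = -⅚ (B = 5/(-6 + √(-5 + 5)) = 5/(-6 + √0) = 5/(-6 + 0) = 5/(-6) = 5*(-⅙) = -⅚ ≈ -0.83333)
q(V) = 18/7 (q(V) = 2 - 1/((-7/4)) = 2 - 1/((-7*¼)) = 2 - 1/(-7/4) = 2 - 1*(-4/7) = 2 + 4/7 = 18/7)
(q(B)*(-19))*(-1 - 1)² = ((18/7)*(-19))*(-1 - 1)² = -342/7*(-2)² = -342/7*4 = -1368/7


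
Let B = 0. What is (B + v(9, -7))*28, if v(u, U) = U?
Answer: -196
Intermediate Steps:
(B + v(9, -7))*28 = (0 - 7)*28 = -7*28 = -196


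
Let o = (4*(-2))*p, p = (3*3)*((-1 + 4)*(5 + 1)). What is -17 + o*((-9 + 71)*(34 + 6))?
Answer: -3214097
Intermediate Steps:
p = 162 (p = 9*(3*6) = 9*18 = 162)
o = -1296 (o = (4*(-2))*162 = -8*162 = -1296)
-17 + o*((-9 + 71)*(34 + 6)) = -17 - 1296*(-9 + 71)*(34 + 6) = -17 - 80352*40 = -17 - 1296*2480 = -17 - 3214080 = -3214097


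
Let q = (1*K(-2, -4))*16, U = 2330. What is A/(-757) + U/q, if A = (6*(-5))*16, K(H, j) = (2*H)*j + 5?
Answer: 962545/127176 ≈ 7.5686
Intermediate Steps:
K(H, j) = 5 + 2*H*j (K(H, j) = 2*H*j + 5 = 5 + 2*H*j)
A = -480 (A = -30*16 = -480)
q = 336 (q = (1*(5 + 2*(-2)*(-4)))*16 = (1*(5 + 16))*16 = (1*21)*16 = 21*16 = 336)
A/(-757) + U/q = -480/(-757) + 2330/336 = -480*(-1/757) + 2330*(1/336) = 480/757 + 1165/168 = 962545/127176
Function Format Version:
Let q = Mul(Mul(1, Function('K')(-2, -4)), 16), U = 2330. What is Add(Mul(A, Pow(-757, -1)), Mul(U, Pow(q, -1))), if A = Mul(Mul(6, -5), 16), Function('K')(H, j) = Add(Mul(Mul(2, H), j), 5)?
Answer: Rational(962545, 127176) ≈ 7.5686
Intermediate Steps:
Function('K')(H, j) = Add(5, Mul(2, H, j)) (Function('K')(H, j) = Add(Mul(2, H, j), 5) = Add(5, Mul(2, H, j)))
A = -480 (A = Mul(-30, 16) = -480)
q = 336 (q = Mul(Mul(1, Add(5, Mul(2, -2, -4))), 16) = Mul(Mul(1, Add(5, 16)), 16) = Mul(Mul(1, 21), 16) = Mul(21, 16) = 336)
Add(Mul(A, Pow(-757, -1)), Mul(U, Pow(q, -1))) = Add(Mul(-480, Pow(-757, -1)), Mul(2330, Pow(336, -1))) = Add(Mul(-480, Rational(-1, 757)), Mul(2330, Rational(1, 336))) = Add(Rational(480, 757), Rational(1165, 168)) = Rational(962545, 127176)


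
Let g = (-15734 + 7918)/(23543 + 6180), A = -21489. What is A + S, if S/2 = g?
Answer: -638733179/29723 ≈ -21490.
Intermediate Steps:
g = -7816/29723 ≈ -0.26296
S = -15632/29723 (S = 2*(-7816/29723) = -15632/29723 ≈ -0.52592)
A + S = -21489 - 15632/29723 = -638733179/29723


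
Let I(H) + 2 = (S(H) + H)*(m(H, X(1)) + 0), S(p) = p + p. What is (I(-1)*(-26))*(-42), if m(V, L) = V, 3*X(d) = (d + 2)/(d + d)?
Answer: 1092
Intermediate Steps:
S(p) = 2*p
X(d) = (2 + d)/(6*d) (X(d) = ((d + 2)/(d + d))/3 = ((2 + d)/((2*d)))/3 = ((2 + d)*(1/(2*d)))/3 = ((2 + d)/(2*d))/3 = (2 + d)/(6*d))
I(H) = -2 + 3*H**2 (I(H) = -2 + (2*H + H)*(H + 0) = -2 + (3*H)*H = -2 + 3*H**2)
(I(-1)*(-26))*(-42) = ((-2 + 3*(-1)**2)*(-26))*(-42) = ((-2 + 3*1)*(-26))*(-42) = ((-2 + 3)*(-26))*(-42) = (1*(-26))*(-42) = -26*(-42) = 1092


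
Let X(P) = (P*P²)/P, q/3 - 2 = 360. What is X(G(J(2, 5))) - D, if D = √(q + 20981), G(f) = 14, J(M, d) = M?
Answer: 196 - √22067 ≈ 47.450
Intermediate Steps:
q = 1086 (q = 6 + 3*360 = 6 + 1080 = 1086)
D = √22067 (D = √(1086 + 20981) = √22067 ≈ 148.55)
X(P) = P² (X(P) = P³/P = P²)
X(G(J(2, 5))) - D = 14² - √22067 = 196 - √22067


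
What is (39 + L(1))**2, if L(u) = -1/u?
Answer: 1444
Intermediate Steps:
(39 + L(1))**2 = (39 - 1/1)**2 = (39 - 1*1)**2 = (39 - 1)**2 = 38**2 = 1444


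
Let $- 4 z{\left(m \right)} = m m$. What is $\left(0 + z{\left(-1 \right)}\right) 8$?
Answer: $-2$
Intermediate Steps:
$z{\left(m \right)} = - \frac{m^{2}}{4}$ ($z{\left(m \right)} = - \frac{m m}{4} = - \frac{m^{2}}{4}$)
$\left(0 + z{\left(-1 \right)}\right) 8 = \left(0 - \frac{\left(-1\right)^{2}}{4}\right) 8 = \left(0 - \frac{1}{4}\right) 8 = \left(- \frac{1}{4}\right) 8 = -2$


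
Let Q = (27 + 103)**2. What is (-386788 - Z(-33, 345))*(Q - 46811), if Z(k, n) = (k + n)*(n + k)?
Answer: 14480872252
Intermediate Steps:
Z(k, n) = (k + n)**2 (Z(k, n) = (k + n)*(k + n) = (k + n)**2)
Q = 16900 (Q = 130**2 = 16900)
(-386788 - Z(-33, 345))*(Q - 46811) = (-386788 - (-33 + 345)**2)*(16900 - 46811) = (-386788 - 1*312**2)*(-29911) = (-386788 - 1*97344)*(-29911) = (-386788 - 97344)*(-29911) = -484132*(-29911) = 14480872252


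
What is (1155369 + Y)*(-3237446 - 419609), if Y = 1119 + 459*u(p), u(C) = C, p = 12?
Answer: -4249483281780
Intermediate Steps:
Y = 6627 (Y = 1119 + 459*12 = 1119 + 5508 = 6627)
(1155369 + Y)*(-3237446 - 419609) = (1155369 + 6627)*(-3237446 - 419609) = 1161996*(-3657055) = -4249483281780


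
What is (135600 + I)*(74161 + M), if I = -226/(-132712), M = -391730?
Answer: -2857445757163697/66356 ≈ -4.3062e+10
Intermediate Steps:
I = 113/66356 (I = -226*(-1/132712) = 113/66356 ≈ 0.0017029)
(135600 + I)*(74161 + M) = (135600 + 113/66356)*(74161 - 391730) = (8997873713/66356)*(-317569) = -2857445757163697/66356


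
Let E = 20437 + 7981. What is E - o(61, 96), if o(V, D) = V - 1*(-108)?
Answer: 28249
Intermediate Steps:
o(V, D) = 108 + V (o(V, D) = V + 108 = 108 + V)
E = 28418
E - o(61, 96) = 28418 - (108 + 61) = 28418 - 1*169 = 28418 - 169 = 28249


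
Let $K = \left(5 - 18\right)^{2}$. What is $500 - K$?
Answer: $331$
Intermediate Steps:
$K = 169$ ($K = \left(-13\right)^{2} = 169$)
$500 - K = 500 - 169 = 331$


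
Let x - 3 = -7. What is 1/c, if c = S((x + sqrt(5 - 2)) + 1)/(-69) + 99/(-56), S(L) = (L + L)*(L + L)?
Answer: -4086824/9465817 - 577024*sqrt(3)/9465817 ≈ -0.53733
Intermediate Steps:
x = -4 (x = 3 - 7 = -4)
S(L) = 4*L**2 (S(L) = (2*L)*(2*L) = 4*L**2)
c = -99/56 - 4*(-3 + sqrt(3))**2/69 (c = (4*((-4 + sqrt(5 - 2)) + 1)**2)/(-69) + 99/(-56) = (4*((-4 + sqrt(3)) + 1)**2)*(-1/69) + 99*(-1/56) = (4*(-3 + sqrt(3))**2)*(-1/69) - 99/56 = -4*(-3 + sqrt(3))**2/69 - 99/56 = -99/56 - 4*(-3 + sqrt(3))**2/69 ≈ -1.8611)
1/c = 1/(-3173/1288 + 8*sqrt(3)/23)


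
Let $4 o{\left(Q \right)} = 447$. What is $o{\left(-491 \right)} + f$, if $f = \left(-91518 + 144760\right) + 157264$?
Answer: $\frac{842471}{4} \approx 2.1062 \cdot 10^{5}$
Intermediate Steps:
$o{\left(Q \right)} = \frac{447}{4}$ ($o{\left(Q \right)} = \frac{1}{4} \cdot 447 = \frac{447}{4}$)
$f = 210506$ ($f = 53242 + 157264 = 210506$)
$o{\left(-491 \right)} + f = \frac{447}{4} + 210506 = \frac{842471}{4}$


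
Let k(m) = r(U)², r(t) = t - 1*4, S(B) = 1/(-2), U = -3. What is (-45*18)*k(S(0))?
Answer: -39690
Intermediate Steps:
S(B) = -½
r(t) = -4 + t (r(t) = t - 4 = -4 + t)
k(m) = 49 (k(m) = (-4 - 3)² = (-7)² = 49)
(-45*18)*k(S(0)) = -45*18*49 = -810*49 = -39690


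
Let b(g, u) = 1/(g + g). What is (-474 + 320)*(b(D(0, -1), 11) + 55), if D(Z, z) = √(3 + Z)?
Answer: -8470 - 77*√3/3 ≈ -8514.5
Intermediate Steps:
b(g, u) = 1/(2*g)
(-474 + 320)*(b(D(0, -1), 11) + 55) = (-474 + 320)*(1/(2*(√(3 + 0))) + 55) = -154*(1/(2*(√3)) + 55) = -154*((√3/3)/2 + 55) = -154*(√3/6 + 55) = -154*(55 + √3/6) = -8470 - 77*√3/3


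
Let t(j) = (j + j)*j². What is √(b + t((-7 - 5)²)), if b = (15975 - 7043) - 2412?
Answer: 2*√1494622 ≈ 2445.1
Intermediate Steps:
t(j) = 2*j³ (t(j) = (2*j)*j² = 2*j³)
b = 6520 (b = 8932 - 2412 = 6520)
√(b + t((-7 - 5)²)) = √(6520 + 2*((-7 - 5)²)³) = √(6520 + 2*((-12)²)³) = √(6520 + 2*144³) = √(6520 + 2*2985984) = √(6520 + 5971968) = √5978488 = 2*√1494622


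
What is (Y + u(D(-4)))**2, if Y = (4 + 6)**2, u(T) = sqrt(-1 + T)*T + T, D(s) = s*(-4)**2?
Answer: -264944 - 4608*I*sqrt(65) ≈ -2.6494e+5 - 37151.0*I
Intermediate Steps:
D(s) = 16*s (D(s) = s*16 = 16*s)
u(T) = T + T*sqrt(-1 + T) (u(T) = T*sqrt(-1 + T) + T = T + T*sqrt(-1 + T))
Y = 100 (Y = 10**2 = 100)
(Y + u(D(-4)))**2 = (100 + (16*(-4))*(1 + sqrt(-1 + 16*(-4))))**2 = (100 - 64*(1 + sqrt(-1 - 64)))**2 = (100 - 64*(1 + sqrt(-65)))**2 = (100 - 64*(1 + I*sqrt(65)))**2 = (100 + (-64 - 64*I*sqrt(65)))**2 = (36 - 64*I*sqrt(65))**2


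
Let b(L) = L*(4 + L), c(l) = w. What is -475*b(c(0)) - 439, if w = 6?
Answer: -28939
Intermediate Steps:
c(l) = 6
-475*b(c(0)) - 439 = -2850*(4 + 6) - 439 = -2850*10 - 439 = -475*60 - 439 = -28500 - 439 = -28939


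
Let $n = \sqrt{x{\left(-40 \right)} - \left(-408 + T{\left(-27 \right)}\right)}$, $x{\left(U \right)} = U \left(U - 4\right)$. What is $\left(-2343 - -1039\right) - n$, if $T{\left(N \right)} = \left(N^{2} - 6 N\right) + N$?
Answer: $-1304 - 2 \sqrt{326} \approx -1340.1$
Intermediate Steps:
$x{\left(U \right)} = U \left(-4 + U\right)$
$T{\left(N \right)} = N^{2} - 5 N$
$n = 2 \sqrt{326}$ ($n = \sqrt{- 40 \left(-4 - 40\right) + \left(408 - - 27 \left(-5 - 27\right)\right)} = \sqrt{\left(-40\right) \left(-44\right) + \left(408 - \left(-27\right) \left(-32\right)\right)} = \sqrt{1760 + \left(408 - 864\right)} = \sqrt{1760 - 456} = \sqrt{1304} = 2 \sqrt{326} \approx 36.111$)
$\left(-2343 - -1039\right) - n = \left(-2343 - -1039\right) - 2 \sqrt{326} = \left(-2343 + 1039\right) - 2 \sqrt{326} = -1304 - 2 \sqrt{326}$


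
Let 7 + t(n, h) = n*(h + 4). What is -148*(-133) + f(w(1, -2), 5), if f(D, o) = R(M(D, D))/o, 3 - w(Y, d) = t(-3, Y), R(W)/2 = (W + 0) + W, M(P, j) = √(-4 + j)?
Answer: 19684 + 4*√21/5 ≈ 19688.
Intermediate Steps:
t(n, h) = -7 + n*(4 + h) (t(n, h) = -7 + n*(h + 4) = -7 + n*(4 + h))
R(W) = 4*W (R(W) = 2*((W + 0) + W) = 2*(W + W) = 2*(2*W) = 4*W)
w(Y, d) = 22 + 3*Y (w(Y, d) = 3 - (-7 + 4*(-3) + Y*(-3)) = 3 - (-7 - 12 - 3*Y) = 3 - (-19 - 3*Y) = 3 + (19 + 3*Y) = 22 + 3*Y)
f(D, o) = 4*√(-4 + D)/o (f(D, o) = (4*√(-4 + D))/o = 4*√(-4 + D)/o)
-148*(-133) + f(w(1, -2), 5) = -148*(-133) + 4*√(-4 + (22 + 3*1))/5 = 19684 + 4*(⅕)*√(-4 + (22 + 3)) = 19684 + 4*(⅕)*√(-4 + 25) = 19684 + 4*(⅕)*√21 = 19684 + 4*√21/5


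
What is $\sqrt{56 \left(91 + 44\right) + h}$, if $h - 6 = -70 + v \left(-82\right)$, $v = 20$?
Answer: $4 \sqrt{366} \approx 76.525$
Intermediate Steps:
$h = -1704$ ($h = 6 + \left(-70 + 20 \left(-82\right)\right) = 6 - 1710 = -1704$)
$\sqrt{56 \left(91 + 44\right) + h} = \sqrt{56 \left(91 + 44\right) - 1704} = \sqrt{56 \cdot 135 - 1704} = \sqrt{7560 - 1704} = \sqrt{5856} = 4 \sqrt{366}$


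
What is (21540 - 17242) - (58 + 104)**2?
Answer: -21946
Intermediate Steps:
(21540 - 17242) - (58 + 104)**2 = 4298 - 1*162**2 = 4298 - 1*26244 = 4298 - 26244 = -21946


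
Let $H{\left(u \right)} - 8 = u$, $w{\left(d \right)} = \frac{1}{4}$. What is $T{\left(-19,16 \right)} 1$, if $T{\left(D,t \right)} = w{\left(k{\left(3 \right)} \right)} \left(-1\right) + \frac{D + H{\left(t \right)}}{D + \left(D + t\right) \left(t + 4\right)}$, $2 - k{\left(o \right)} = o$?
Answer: $- \frac{99}{316} \approx -0.31329$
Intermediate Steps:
$k{\left(o \right)} = 2 - o$
$w{\left(d \right)} = \frac{1}{4}$
$H{\left(u \right)} = 8 + u$
$T{\left(D,t \right)} = - \frac{1}{4} + \frac{8 + D + t}{D + \left(4 + t\right) \left(D + t\right)}$ ($T{\left(D,t \right)} = \frac{1}{4} \left(-1\right) + \frac{D + \left(8 + t\right)}{D + \left(D + t\right) \left(t + 4\right)} = - \frac{1}{4} + \frac{8 + D + t}{D + \left(D + t\right) \left(4 + t\right)} = - \frac{1}{4} + \frac{8 + D + t}{D + \left(4 + t\right) \left(D + t\right)}$)
$T{\left(-19,16 \right)} 1 = \frac{32 - -19 - 16^{2} - \left(-19\right) 16}{4 \left(16^{2} + 4 \cdot 16 + 5 \left(-19\right) - 304\right)} 1 = \frac{32 + 19 - 256 + 304}{4 \left(256 + 64 - 95 - 304\right)} 1 = \frac{32 + 19 - 256 + 304}{4 \left(-79\right)} 1 = \frac{1}{4} \left(- \frac{1}{79}\right) 99 \cdot 1 = \left(- \frac{99}{316}\right) 1 = - \frac{99}{316}$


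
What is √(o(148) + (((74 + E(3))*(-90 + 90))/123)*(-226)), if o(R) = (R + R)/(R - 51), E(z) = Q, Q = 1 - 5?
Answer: 2*√7178/97 ≈ 1.7469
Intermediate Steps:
Q = -4
E(z) = -4
o(R) = 2*R/(-51 + R) (o(R) = (2*R)/(-51 + R) = 2*R/(-51 + R))
√(o(148) + (((74 + E(3))*(-90 + 90))/123)*(-226)) = √(2*148/(-51 + 148) + (((74 - 4)*(-90 + 90))/123)*(-226)) = √(2*148/97 + ((70*0)*(1/123))*(-226)) = √(2*148*(1/97) + (0*(1/123))*(-226)) = √(296/97 + 0*(-226)) = √(296/97 + 0) = √(296/97) = 2*√7178/97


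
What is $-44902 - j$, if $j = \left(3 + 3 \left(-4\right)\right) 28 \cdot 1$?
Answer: $-44650$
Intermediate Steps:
$j = -252$ ($j = \left(3 - 12\right) 28 \cdot 1 = \left(-9\right) 28 \cdot 1 = \left(-252\right) 1 = -252$)
$-44902 - j = -44902 - -252 = -44902 + 252 = -44650$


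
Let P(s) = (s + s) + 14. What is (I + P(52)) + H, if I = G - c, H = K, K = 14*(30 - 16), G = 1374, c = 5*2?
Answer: 1678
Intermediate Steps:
c = 10
P(s) = 14 + 2*s (P(s) = 2*s + 14 = 14 + 2*s)
K = 196 (K = 14*14 = 196)
H = 196
I = 1364 (I = 1374 - 1*10 = 1374 - 10 = 1364)
(I + P(52)) + H = (1364 + (14 + 2*52)) + 196 = (1364 + (14 + 104)) + 196 = (1364 + 118) + 196 = 1482 + 196 = 1678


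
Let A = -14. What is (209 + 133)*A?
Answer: -4788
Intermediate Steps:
(209 + 133)*A = (209 + 133)*(-14) = 342*(-14) = -4788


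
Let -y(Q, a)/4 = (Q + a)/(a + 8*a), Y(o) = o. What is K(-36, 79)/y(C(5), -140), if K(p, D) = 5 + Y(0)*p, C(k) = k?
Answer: -35/3 ≈ -11.667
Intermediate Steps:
y(Q, a) = -4*(Q + a)/(9*a) (y(Q, a) = -4*(Q + a)/(a + 8*a) = -4*(Q + a)/(9*a))
K(p, D) = 5 (K(p, D) = 5 + 0*p = 5 + 0 = 5)
K(-36, 79)/y(C(5), -140) = 5/(((4/9)*(-1*5 - 1*(-140))/(-140))) = 5/(((4/9)*(-1/140)*(-5 + 140))) = 5/(((4/9)*(-1/140)*135)) = 5/(-3/7) = 5*(-7/3) = -35/3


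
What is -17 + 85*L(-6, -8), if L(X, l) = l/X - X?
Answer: 1819/3 ≈ 606.33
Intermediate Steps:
L(X, l) = -X + l/X
-17 + 85*L(-6, -8) = -17 + 85*(-1*(-6) - 8/(-6)) = -17 + 85*(6 - 8*(-⅙)) = -17 + 85*(6 + 4/3) = -17 + 85*(22/3) = -17 + 1870/3 = 1819/3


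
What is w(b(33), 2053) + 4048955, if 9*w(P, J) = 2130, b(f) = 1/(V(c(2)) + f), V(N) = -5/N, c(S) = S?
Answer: 12147575/3 ≈ 4.0492e+6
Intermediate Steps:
b(f) = 1/(-5/2 + f)
w(P, J) = 710/3 (w(P, J) = (1/9)*2130 = 710/3)
w(b(33), 2053) + 4048955 = 710/3 + 4048955 = 12147575/3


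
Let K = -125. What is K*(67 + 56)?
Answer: -15375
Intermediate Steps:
K*(67 + 56) = -125*(67 + 56) = -125*123 = -15375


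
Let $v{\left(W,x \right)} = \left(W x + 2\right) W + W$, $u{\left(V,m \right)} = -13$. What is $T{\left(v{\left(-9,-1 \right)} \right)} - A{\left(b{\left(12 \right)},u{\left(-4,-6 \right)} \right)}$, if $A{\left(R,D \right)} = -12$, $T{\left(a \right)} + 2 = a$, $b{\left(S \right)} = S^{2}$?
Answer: $-98$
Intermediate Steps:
$v{\left(W,x \right)} = W + W \left(2 + W x\right)$ ($v{\left(W,x \right)} = \left(2 + W x\right) W + W = W \left(2 + W x\right) + W = W + W \left(2 + W x\right)$)
$T{\left(a \right)} = -2 + a$
$T{\left(v{\left(-9,-1 \right)} \right)} - A{\left(b{\left(12 \right)},u{\left(-4,-6 \right)} \right)} = \left(-2 - 9 \left(3 - -9\right)\right) - -12 = \left(-2 - 9 \left(3 + 9\right)\right) + 12 = \left(-2 - 108\right) + 12 = -110 + 12 = -98$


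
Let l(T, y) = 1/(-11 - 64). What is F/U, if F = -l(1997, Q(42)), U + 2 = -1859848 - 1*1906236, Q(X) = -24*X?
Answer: -1/282456450 ≈ -3.5404e-9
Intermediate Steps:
U = -3766086 (U = -2 + (-1859848 - 1*1906236) = -2 + (-1859848 - 1906236) = -2 - 3766084 = -3766086)
l(T, y) = -1/75 (l(T, y) = 1/(-75) = -1/75)
F = 1/75 (F = -1*(-1/75) = 1/75 ≈ 0.013333)
F/U = (1/75)/(-3766086) = (1/75)*(-1/3766086) = -1/282456450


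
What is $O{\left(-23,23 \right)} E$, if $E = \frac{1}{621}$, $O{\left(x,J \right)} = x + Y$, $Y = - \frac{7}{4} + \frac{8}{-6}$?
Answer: $- \frac{313}{7452} \approx -0.042002$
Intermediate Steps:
$Y = - \frac{37}{12}$ ($Y = \left(-7\right) \frac{1}{4} + 8 \left(- \frac{1}{6}\right) = - \frac{7}{4} - \frac{4}{3} = - \frac{37}{12} \approx -3.0833$)
$O{\left(x,J \right)} = - \frac{37}{12} + x$ ($O{\left(x,J \right)} = x - \frac{37}{12} = - \frac{37}{12} + x$)
$E = \frac{1}{621} \approx 0.0016103$
$O{\left(-23,23 \right)} E = \left(- \frac{37}{12} - 23\right) \frac{1}{621} = \left(- \frac{313}{12}\right) \frac{1}{621} = - \frac{313}{7452}$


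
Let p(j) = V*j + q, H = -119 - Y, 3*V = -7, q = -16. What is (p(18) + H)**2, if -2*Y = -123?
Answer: 227529/4 ≈ 56882.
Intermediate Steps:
Y = 123/2 (Y = -1/2*(-123) = 123/2 ≈ 61.500)
V = -7/3 (V = (1/3)*(-7) = -7/3 ≈ -2.3333)
H = -361/2 (H = -119 - 1*123/2 = -119 - 123/2 = -361/2 ≈ -180.50)
p(j) = -16 - 7*j/3 (p(j) = -7*j/3 - 16 = -16 - 7*j/3)
(p(18) + H)**2 = ((-16 - 7/3*18) - 361/2)**2 = ((-16 - 42) - 361/2)**2 = (-58 - 361/2)**2 = (-477/2)**2 = 227529/4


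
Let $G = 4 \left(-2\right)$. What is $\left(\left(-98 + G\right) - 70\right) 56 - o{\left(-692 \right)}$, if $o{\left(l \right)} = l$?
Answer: $-9164$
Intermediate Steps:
$G = -8$
$\left(\left(-98 + G\right) - 70\right) 56 - o{\left(-692 \right)} = \left(\left(-98 - 8\right) - 70\right) 56 - -692 = \left(-106 - 70\right) 56 + 692 = \left(-176\right) 56 + 692 = -9856 + 692 = -9164$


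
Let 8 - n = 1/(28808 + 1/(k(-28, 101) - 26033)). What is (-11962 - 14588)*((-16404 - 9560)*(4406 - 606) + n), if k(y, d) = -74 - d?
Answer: 1977728514467683921200/755000063 ≈ 2.6195e+12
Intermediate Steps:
n = 6039974296/755000063 (n = 8 - 1/(28808 + 1/((-74 - 1*101) - 26033)) = 8 - 1/(28808 + 1/((-74 - 101) - 26033)) = 8 - 1/(28808 + 1/(-175 - 26033)) = 8 - 1/(28808 + 1/(-26208)) = 8 - 1/(28808 - 1/26208) = 8 - 1/755000063/26208 = 8 - 1*26208/755000063 = 8 - 26208/755000063 = 6039974296/755000063 ≈ 8.0000)
(-11962 - 14588)*((-16404 - 9560)*(4406 - 606) + n) = (-11962 - 14588)*((-16404 - 9560)*(4406 - 606) + 6039974296/755000063) = -26550*(-25964*3800 + 6039974296/755000063) = -26550*(-98663200 + 6039974296/755000063) = -26550*(-74490716175807304/755000063) = 1977728514467683921200/755000063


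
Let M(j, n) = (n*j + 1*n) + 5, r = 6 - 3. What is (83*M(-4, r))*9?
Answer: -2988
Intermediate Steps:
r = 3
M(j, n) = 5 + n + j*n (M(j, n) = (j*n + n) + 5 = (n + j*n) + 5 = 5 + n + j*n)
(83*M(-4, r))*9 = (83*(5 + 3 - 4*3))*9 = (83*(5 + 3 - 12))*9 = (83*(-4))*9 = -332*9 = -2988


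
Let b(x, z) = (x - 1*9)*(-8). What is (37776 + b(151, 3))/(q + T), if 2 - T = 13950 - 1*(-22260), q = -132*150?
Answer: -4580/7001 ≈ -0.65419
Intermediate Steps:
b(x, z) = 72 - 8*x (b(x, z) = (x - 9)*(-8) = (-9 + x)*(-8) = 72 - 8*x)
q = -19800
T = -36208 (T = 2 - (13950 - 1*(-22260)) = 2 - (13950 + 22260) = 2 - 1*36210 = 2 - 36210 = -36208)
(37776 + b(151, 3))/(q + T) = (37776 + (72 - 8*151))/(-19800 - 36208) = (37776 + (72 - 1208))/(-56008) = (37776 - 1136)*(-1/56008) = 36640*(-1/56008) = -4580/7001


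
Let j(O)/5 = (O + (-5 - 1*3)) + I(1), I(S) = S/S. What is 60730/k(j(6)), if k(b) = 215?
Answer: 12146/43 ≈ 282.46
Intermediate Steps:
I(S) = 1
j(O) = -35 + 5*O (j(O) = 5*((O + (-5 - 1*3)) + 1) = 5*((O + (-5 - 3)) + 1) = 5*((O - 8) + 1) = 5*((-8 + O) + 1) = 5*(-7 + O) = -35 + 5*O)
60730/k(j(6)) = 60730/215 = 60730*(1/215) = 12146/43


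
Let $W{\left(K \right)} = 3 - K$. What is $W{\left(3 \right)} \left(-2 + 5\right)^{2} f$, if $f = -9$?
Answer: $0$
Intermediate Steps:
$W{\left(3 \right)} \left(-2 + 5\right)^{2} f = \left(3 - 3\right) \left(-2 + 5\right)^{2} \left(-9\right) = \left(3 - 3\right) 3^{2} \left(-9\right) = 0 \cdot 9 \left(-9\right) = 0 \left(-9\right) = 0$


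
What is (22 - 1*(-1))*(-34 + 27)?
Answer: -161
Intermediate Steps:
(22 - 1*(-1))*(-34 + 27) = (22 + 1)*(-7) = 23*(-7) = -161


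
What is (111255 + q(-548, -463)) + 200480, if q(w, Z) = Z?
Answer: 311272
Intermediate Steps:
(111255 + q(-548, -463)) + 200480 = (111255 - 463) + 200480 = 110792 + 200480 = 311272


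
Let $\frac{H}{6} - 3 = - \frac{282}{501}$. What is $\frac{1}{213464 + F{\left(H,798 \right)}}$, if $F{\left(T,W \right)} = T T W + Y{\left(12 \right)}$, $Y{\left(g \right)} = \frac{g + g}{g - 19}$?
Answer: $\frac{195223}{74983764440} \approx 2.6035 \cdot 10^{-6}$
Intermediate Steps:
$Y{\left(g \right)} = \frac{2 g}{-19 + g}$
$H = \frac{2442}{167}$ ($H = 18 + 6 \left(- \frac{282}{501}\right) = 18 + 6 \left(\left(-282\right) \frac{1}{501}\right) = 18 + 6 \left(- \frac{94}{167}\right) = 18 - \frac{564}{167} = \frac{2442}{167} \approx 14.623$)
$F{\left(T,W \right)} = - \frac{24}{7} + W T^{2}$ ($F{\left(T,W \right)} = T T W + 2 \cdot 12 \frac{1}{-19 + 12} = T^{2} W + 2 \cdot 12 \frac{1}{-7} = W T^{2} + 2 \cdot 12 \left(- \frac{1}{7}\right) = W T^{2} - \frac{24}{7} = - \frac{24}{7} + W T^{2}$)
$\frac{1}{213464 + F{\left(H,798 \right)}} = \frac{1}{213464 - \left(\frac{24}{7} - 798 \left(\frac{2442}{167}\right)^{2}\right)} = \frac{1}{213464 + \left(- \frac{24}{7} + 798 \cdot \frac{5963364}{27889}\right)} = \frac{1}{213464 + \left(- \frac{24}{7} + \frac{4758764472}{27889}\right)} = \frac{1}{213464 + \frac{33310681968}{195223}} = \frac{1}{\frac{74983764440}{195223}} = \frac{195223}{74983764440}$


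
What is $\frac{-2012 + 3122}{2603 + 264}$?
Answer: $\frac{1110}{2867} \approx 0.38716$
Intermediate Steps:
$\frac{-2012 + 3122}{2603 + 264} = \frac{1110}{2867}$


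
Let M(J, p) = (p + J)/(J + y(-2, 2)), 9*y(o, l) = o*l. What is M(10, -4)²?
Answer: 729/1849 ≈ 0.39427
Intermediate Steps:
y(o, l) = l*o/9 (y(o, l) = (o*l)/9 = (l*o)/9 = l*o/9)
M(J, p) = (J + p)/(-4/9 + J) (M(J, p) = (p + J)/(J + (⅑)*2*(-2)) = (J + p)/(J - 4/9) = (J + p)/(-4/9 + J))
M(10, -4)² = (9*(10 - 4)/(-4 + 9*10))² = (9*6/(-4 + 90))² = (9*6/86)² = (9*(1/86)*6)² = (27/43)² = 729/1849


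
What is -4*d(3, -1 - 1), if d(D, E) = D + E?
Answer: -4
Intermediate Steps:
-4*d(3, -1 - 1) = -4*(3 + (-1 - 1)) = -4*(3 - 2) = -4*1 = -4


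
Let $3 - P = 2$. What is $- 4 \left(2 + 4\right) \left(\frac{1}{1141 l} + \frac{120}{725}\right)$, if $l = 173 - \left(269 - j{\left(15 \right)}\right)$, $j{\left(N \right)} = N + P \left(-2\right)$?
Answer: $- \frac{54545448}{13731935} \approx -3.9722$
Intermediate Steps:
$P = 1$ ($P = 3 - 2 = 1$)
$j{\left(N \right)} = -2 + N$ ($j{\left(N \right)} = N + 1 \left(-2\right) = N - 2 = -2 + N$)
$l = -83$ ($l = 173 - \left(269 - \left(-2 + 15\right)\right) = 173 - \left(269 - 13\right) = 173 - 256 = -83$)
$- 4 \left(2 + 4\right) \left(\frac{1}{1141 l} + \frac{120}{725}\right) = - 4 \left(2 + 4\right) \left(\frac{1}{1141 \left(-83\right)} + \frac{120}{725}\right) = \left(-4\right) 6 \left(\frac{1}{1141} \left(- \frac{1}{83}\right) + 120 \cdot \frac{1}{725}\right) = - 24 \left(- \frac{1}{94703} + \frac{24}{145}\right) = \left(-24\right) \frac{2272727}{13731935} = - \frac{54545448}{13731935}$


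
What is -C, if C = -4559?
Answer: 4559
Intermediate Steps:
-C = -1*(-4559) = 4559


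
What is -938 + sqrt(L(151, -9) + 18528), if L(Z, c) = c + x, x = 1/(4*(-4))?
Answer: -938 + 7*sqrt(6047)/4 ≈ -801.92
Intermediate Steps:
x = -1/16 (x = 1/(-16) = -1/16 ≈ -0.062500)
L(Z, c) = -1/16 + c (L(Z, c) = c - 1/16 = -1/16 + c)
-938 + sqrt(L(151, -9) + 18528) = -938 + sqrt((-1/16 - 9) + 18528) = -938 + sqrt(-145/16 + 18528) = -938 + sqrt(296303/16) = -938 + 7*sqrt(6047)/4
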